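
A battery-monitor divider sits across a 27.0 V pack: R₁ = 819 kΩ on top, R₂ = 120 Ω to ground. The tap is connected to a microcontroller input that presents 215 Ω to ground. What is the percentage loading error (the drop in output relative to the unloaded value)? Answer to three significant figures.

Unloaded V = 27.0 × 120/819100 = 0.003955 V.
Loaded: R₂‖R_L = 77.01 Ω, giving V = 27.0 × 77.01/819100 = 0.002539 V.
Drop = (0.003955 − 0.002539) / 0.003955 = 35.8 %.

35.8 %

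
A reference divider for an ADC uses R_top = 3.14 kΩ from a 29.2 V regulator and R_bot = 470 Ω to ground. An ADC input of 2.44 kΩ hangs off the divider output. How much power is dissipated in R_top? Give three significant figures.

Total resistance from the source is R_top + (R_bot‖R_L) = 3534 Ω, so I = 29.2/3534 Ω = 8.262 mA.
P = I²·R_top = (8.262 mA)² × 3.14 kΩ = 214 mW.

P ≈ 214 mW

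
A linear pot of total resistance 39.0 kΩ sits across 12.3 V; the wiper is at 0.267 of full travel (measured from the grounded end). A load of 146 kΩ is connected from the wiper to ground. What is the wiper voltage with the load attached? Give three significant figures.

V ≈ 3.12 V

The wiper splits the pot into (1−α)R = 28.59 kΩ above and αR = 10.41 kΩ below.
Lower section ‖ load = 9.720 kΩ.
V_wiper = 12.3 × 9.720/(28.59 + 9.720) = 3.12 V.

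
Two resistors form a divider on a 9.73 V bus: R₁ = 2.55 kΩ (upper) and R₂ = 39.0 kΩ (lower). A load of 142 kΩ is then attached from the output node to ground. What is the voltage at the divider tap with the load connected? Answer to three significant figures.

The load sits in parallel with R₂: R₂‖R_L = (39.0 × 142) / (39.0 + 142) = 30.60 kΩ.
V_out = 9.73 × 30.60 / (2.55 + 30.60) = 9.73 × 30.60/33.15 = 8.98 V.

V_out ≈ 8.98 V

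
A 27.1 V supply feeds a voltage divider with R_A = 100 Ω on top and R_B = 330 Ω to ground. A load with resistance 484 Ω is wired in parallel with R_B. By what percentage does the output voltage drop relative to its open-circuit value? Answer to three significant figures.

13.7 %

Unloaded V = 27.1 × 330/430.0 = 20.798 V.
Loaded: R_B‖R_L = 196.2 Ω, giving V = 27.1 × 196.2/296.2 = 17.951 V.
Drop = (20.798 − 17.951) / 20.798 = 13.7 %.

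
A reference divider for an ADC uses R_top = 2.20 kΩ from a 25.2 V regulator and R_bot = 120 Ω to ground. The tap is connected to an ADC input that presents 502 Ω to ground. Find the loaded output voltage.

V_out ≈ 1.06 V

The load sits in parallel with R_bot: R_bot‖R_L = (120 × 502) / (120 + 502) = 96.85 Ω.
V_out = 25.2 × 96.85 / (2200 + 96.85) = 25.2 × 96.85/2297 = 1.06 V.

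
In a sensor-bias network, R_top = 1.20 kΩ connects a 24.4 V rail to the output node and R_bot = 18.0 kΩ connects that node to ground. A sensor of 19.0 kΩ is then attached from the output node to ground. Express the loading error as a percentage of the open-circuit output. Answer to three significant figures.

The divider's output (Thévenin) resistance is R_top‖R_bot = 1.125 kΩ.
Fractional drop under load = R_th/(R_th + R_L) = 1.125 / (1.125 + 19.0) = 0.05590.
So the output falls by 5.59 %.

5.59 %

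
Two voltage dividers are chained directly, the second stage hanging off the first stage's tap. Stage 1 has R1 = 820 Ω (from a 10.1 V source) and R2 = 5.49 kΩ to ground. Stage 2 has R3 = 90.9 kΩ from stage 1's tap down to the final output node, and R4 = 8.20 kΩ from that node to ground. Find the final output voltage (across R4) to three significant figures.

V_out ≈ 0.722 V

Stage 2 presents R3+R4 = 99100 Ω as a load on stage 1's tap.
Stage 1's lower leg becomes R2‖(R3+R4) = 5202 Ω, so V_mid = 10.1 × 5202/6022 = 8.725 V.
Stage 2 is itself unloaded: V_out = V_mid × R4/(R3+R4) = 8.725 × 8200/99100 = 0.722 V.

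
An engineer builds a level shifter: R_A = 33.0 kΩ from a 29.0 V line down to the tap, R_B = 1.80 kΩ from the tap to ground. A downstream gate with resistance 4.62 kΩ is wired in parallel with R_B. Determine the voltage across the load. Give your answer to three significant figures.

V_out ≈ 1.10 V

The load sits in parallel with R_B: R_B‖R_L = (1.80 × 4.62) / (1.80 + 4.62) = 1.295 kΩ.
V_out = 29.0 × 1.295 / (33.0 + 1.295) = 29.0 × 1.295/34.30 = 1.10 V.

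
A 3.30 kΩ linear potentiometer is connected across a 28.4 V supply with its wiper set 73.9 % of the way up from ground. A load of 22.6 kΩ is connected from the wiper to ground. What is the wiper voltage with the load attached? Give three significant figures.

The wiper splits the pot into (1−α)R = 861.3 Ω above and αR = 2439 Ω below.
Lower section ‖ load = 2201 Ω.
V_wiper = 28.4 × 2201/(861.3 + 2201) = 20.4 V.

V ≈ 20.4 V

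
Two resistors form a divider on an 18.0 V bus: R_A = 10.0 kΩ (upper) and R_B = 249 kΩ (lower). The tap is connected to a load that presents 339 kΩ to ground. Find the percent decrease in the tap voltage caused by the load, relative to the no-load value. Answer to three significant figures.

2.76 %

The divider's output (Thévenin) resistance is R_A‖R_B = 9.614 kΩ.
Fractional drop under load = R_th/(R_th + R_L) = 9.614 / (9.614 + 339) = 0.02758.
So the output falls by 2.76 %.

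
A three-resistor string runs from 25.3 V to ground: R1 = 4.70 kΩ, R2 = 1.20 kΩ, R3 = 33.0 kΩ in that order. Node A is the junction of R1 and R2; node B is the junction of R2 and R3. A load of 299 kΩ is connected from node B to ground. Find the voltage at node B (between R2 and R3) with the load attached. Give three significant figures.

At node B, R3 is in parallel with the load: R3‖R_L = 29.72 kΩ.
Below node A the resistance is R2 + (R3‖R_L) = 30.92 kΩ, so V_A = 25.3 × 30.92/35.62 = 21.96 V.
Then V_B = V_A × (R3‖R_L)/(R2 + R3‖R_L) = 21.96 × 29.72/30.92 = 21.1 V.

V ≈ 21.1 V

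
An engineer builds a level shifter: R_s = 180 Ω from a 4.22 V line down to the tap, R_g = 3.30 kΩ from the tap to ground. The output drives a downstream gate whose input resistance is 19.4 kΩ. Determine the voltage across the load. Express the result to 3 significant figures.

The load sits in parallel with R_g: R_g‖R_L = (3300 × 19400) / (3300 + 19400) = 2820 Ω.
V_out = 4.22 × 2820 / (180 + 2820) = 4.22 × 2820/3000 = 3.97 V.

V_out ≈ 3.97 V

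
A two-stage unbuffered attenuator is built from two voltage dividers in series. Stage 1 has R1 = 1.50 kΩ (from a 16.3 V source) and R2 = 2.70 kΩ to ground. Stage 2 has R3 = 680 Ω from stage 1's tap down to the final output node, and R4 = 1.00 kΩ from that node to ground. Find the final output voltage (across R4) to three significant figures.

Stage 2 presents R3+R4 = 1680 Ω as a load on stage 1's tap.
Stage 1's lower leg becomes R2‖(R3+R4) = 1036 Ω, so V_mid = 16.3 × 1036/2536 = 6.657 V.
Stage 2 is itself unloaded: V_out = V_mid × R4/(R3+R4) = 6.657 × 1000/1680 = 3.96 V.

V_out ≈ 3.96 V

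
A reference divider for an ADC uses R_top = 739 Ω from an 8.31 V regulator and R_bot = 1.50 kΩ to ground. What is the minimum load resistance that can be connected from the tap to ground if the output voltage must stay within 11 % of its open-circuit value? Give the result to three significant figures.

Output resistance R_th = R_top‖R_bot = (739 × 1500)/2239 = 495.1 Ω.
The fractional drop is R_th/(R_th + R_L); requiring this ≤ 0.110 gives R_L ≥ R_th(1/0.110 − 1) = 495.1 × 8.091 = 4.01 kΩ.

R_L(min) ≈ 4.01 kΩ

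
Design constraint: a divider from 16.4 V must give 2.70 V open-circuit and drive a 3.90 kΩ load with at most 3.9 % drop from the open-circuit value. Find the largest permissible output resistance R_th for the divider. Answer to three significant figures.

R_th ≤ 158 Ω

Loading drop = R_th/(R_th + R_L) ≤ 0.0390, so R_th ≤ R_L · ε/(1−ε) = 3.90 kΩ × 0.0390/0.9610 = 158 Ω.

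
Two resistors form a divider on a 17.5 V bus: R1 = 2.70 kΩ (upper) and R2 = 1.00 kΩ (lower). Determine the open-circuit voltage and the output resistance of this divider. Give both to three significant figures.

V_th is the open-circuit tap voltage: 17.5 × 1.00/(2.70 + 1.00) = 4.73 V.
With the supply zeroed, R1 and R2 appear in parallel from the tap: R_th = R1‖R2 = (2.70 × 1.00)/3.700 = 730 Ω.

V_th = 4.73 V, R_th = 730 Ω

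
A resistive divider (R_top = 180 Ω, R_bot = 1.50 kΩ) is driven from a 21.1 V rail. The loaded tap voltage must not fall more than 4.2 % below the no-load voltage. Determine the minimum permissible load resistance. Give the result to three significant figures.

Output resistance R_th = R_top‖R_bot = (180 × 1500)/1680 = 160.7 Ω.
The fractional drop is R_th/(R_th + R_L); requiring this ≤ 0.0420 gives R_L ≥ R_th(1/0.0420 − 1) = 160.7 × 22.81 = 3.67 kΩ.

R_L(min) ≈ 3.67 kΩ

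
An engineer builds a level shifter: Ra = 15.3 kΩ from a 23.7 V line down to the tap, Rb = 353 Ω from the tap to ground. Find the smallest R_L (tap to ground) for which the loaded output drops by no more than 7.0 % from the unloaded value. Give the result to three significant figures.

R_L(min) ≈ 4.58 kΩ

Output resistance R_th = Ra‖Rb = (15300 × 353)/15650 = 345.0 Ω.
The fractional drop is R_th/(R_th + R_L); requiring this ≤ 0.0700 gives R_L ≥ R_th(1/0.0700 − 1) = 345.0 × 13.29 = 4.58 kΩ.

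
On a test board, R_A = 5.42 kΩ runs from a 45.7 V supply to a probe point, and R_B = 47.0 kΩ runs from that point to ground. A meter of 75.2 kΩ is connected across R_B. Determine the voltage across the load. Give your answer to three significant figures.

The load sits in parallel with R_B: R_B‖R_L = (47.0 × 75.2) / (47.0 + 75.2) = 28.92 kΩ.
V_out = 45.7 × 28.92 / (5.42 + 28.92) = 45.7 × 28.92/34.34 = 38.5 V.
(Unloaded it would have been 41.0 V.)

V_out ≈ 38.5 V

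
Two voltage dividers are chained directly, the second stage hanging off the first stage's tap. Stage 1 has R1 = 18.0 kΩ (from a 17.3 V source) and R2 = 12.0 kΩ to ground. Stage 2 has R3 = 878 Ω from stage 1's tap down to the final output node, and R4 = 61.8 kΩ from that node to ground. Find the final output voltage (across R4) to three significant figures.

V_out ≈ 6.12 V

Stage 2 presents R3+R4 = 62680 Ω as a load on stage 1's tap.
Stage 1's lower leg becomes R2‖(R3+R4) = 10070 Ω, so V_mid = 17.3 × 10070/28070 = 6.207 V.
Stage 2 is itself unloaded: V_out = V_mid × R4/(R3+R4) = 6.207 × 61800/62680 = 6.12 V.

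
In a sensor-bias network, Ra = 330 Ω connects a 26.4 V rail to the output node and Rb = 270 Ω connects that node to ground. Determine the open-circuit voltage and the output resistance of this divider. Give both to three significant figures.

V_th = 11.9 V, R_th = 148 Ω

V_th is the open-circuit tap voltage: 26.4 × 270/(330 + 270) = 11.9 V.
With the supply zeroed, Ra and Rb appear in parallel from the tap: R_th = Ra‖Rb = (330 × 270)/600.0 = 148 Ω.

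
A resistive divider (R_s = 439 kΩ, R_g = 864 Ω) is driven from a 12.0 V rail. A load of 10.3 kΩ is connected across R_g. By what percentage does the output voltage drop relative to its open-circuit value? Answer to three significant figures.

7.73 %

The divider's output (Thévenin) resistance is R_s‖R_g = 862.3 Ω.
Fractional drop under load = R_th/(R_th + R_L) = 862.3 / (862.3 + 10300) = 0.07725.
So the output falls by 7.73 %.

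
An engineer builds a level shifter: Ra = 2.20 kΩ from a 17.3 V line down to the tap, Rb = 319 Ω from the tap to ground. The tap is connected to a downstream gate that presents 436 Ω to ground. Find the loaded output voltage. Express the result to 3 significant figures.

The load sits in parallel with Rb: Rb‖R_L = (319 × 436) / (319 + 436) = 184.2 Ω.
V_out = 17.3 × 184.2 / (2200 + 184.2) = 17.3 × 184.2/2384 = 1.34 V.

V_out ≈ 1.34 V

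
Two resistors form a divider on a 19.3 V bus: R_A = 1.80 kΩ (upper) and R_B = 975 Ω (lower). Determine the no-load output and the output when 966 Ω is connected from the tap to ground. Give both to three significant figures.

Open-circuit: V = 19.3 × 975/(1800 + 975) = 6.78 V.
With the load, R_B becomes R_B‖R_L = 485.2 Ω, so V = 19.3 × 485.2/2285 = 4.10 V.

Unloaded: 6.78 V; loaded: 4.10 V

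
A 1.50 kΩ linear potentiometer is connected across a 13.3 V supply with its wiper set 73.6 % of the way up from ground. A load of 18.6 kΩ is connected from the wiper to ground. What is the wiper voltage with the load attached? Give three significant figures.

The wiper splits the pot into (1−α)R = 396.0 Ω above and αR = 1104 Ω below.
Lower section ‖ load = 1042 Ω.
V_wiper = 13.3 × 1042/(396.0 + 1042) = 9.64 V.

V ≈ 9.64 V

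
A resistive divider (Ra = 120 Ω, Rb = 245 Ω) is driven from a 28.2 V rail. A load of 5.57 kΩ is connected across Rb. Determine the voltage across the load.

The load sits in parallel with Rb: Rb‖R_L = (245 × 5570) / (245 + 5570) = 234.7 Ω.
V_out = 28.2 × 234.7 / (120 + 234.7) = 28.2 × 234.7/354.7 = 18.7 V.

V_out ≈ 18.7 V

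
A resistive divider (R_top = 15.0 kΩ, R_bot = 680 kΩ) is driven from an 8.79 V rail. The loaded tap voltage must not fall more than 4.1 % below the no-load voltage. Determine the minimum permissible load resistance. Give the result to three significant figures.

R_L(min) ≈ 343 kΩ

Output resistance R_th = R_top‖R_bot = (15.0 × 680)/695.0 = 14.68 kΩ.
The fractional drop is R_th/(R_th + R_L); requiring this ≤ 0.0410 gives R_L ≥ R_th(1/0.0410 − 1) = 14.68 × 23.39 = 343 kΩ.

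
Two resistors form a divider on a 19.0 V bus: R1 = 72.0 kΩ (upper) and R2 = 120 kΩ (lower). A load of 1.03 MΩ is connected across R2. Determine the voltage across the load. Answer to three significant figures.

V_out ≈ 11.4 V

The load sits in parallel with R2: R2‖R_L = (120 × 1030) / (120 + 1030) = 107.5 kΩ.
V_out = 19.0 × 107.5 / (72.0 + 107.5) = 19.0 × 107.5/179.5 = 11.4 V.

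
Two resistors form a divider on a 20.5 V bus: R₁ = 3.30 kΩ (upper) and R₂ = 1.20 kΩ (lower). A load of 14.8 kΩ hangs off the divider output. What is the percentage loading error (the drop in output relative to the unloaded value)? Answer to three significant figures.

The divider's output (Thévenin) resistance is R₁‖R₂ = 0.8800 kΩ.
Fractional drop under load = R_th/(R_th + R_L) = 0.8800 / (0.8800 + 14.8) = 0.05612.
So the output falls by 5.61 %.

5.61 %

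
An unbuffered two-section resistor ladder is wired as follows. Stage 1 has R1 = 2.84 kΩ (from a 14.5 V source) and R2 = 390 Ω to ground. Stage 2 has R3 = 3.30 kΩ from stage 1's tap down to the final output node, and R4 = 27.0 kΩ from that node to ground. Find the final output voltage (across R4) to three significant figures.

V_out ≈ 1.54 V

Stage 2 presents R3+R4 = 30300 Ω as a load on stage 1's tap.
Stage 1's lower leg becomes R2‖(R3+R4) = 385.0 Ω, so V_mid = 14.5 × 385.0/3225 = 1.731 V.
Stage 2 is itself unloaded: V_out = V_mid × R4/(R3+R4) = 1.731 × 27000/30300 = 1.54 V.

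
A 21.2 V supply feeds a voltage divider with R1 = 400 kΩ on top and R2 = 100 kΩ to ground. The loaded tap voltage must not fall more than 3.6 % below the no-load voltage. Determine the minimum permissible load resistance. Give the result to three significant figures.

R_L(min) ≈ 2.14 MΩ

Output resistance R_th = R1‖R2 = (400 × 100)/500.0 = 80.00 kΩ.
The fractional drop is R_th/(R_th + R_L); requiring this ≤ 0.0360 gives R_L ≥ R_th(1/0.0360 − 1) = 80.00 × 26.78 = 2.14 MΩ.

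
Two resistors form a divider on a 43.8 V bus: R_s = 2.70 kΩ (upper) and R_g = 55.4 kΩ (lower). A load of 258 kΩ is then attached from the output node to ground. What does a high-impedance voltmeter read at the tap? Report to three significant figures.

The load sits in parallel with R_g: R_g‖R_L = (55.4 × 258) / (55.4 + 258) = 45.61 kΩ.
V_out = 43.8 × 45.61 / (2.70 + 45.61) = 43.8 × 45.61/48.31 = 41.4 V.
(Unloaded it would have been 41.8 V.)

V_out ≈ 41.4 V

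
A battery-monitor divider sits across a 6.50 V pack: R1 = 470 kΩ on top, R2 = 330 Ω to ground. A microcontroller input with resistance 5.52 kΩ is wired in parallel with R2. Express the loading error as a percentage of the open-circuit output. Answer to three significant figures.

The divider's output (Thévenin) resistance is R1‖R2 = 329.8 Ω.
Fractional drop under load = R_th/(R_th + R_L) = 329.8 / (329.8 + 5520) = 0.05637.
So the output falls by 5.64 %.

5.64 %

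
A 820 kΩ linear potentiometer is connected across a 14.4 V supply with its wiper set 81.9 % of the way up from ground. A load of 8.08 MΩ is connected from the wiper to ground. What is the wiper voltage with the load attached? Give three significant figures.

The wiper splits the pot into (1−α)R = 148.4 kΩ above and αR = 671.6 kΩ below.
Lower section ‖ load = 620.0 kΩ.
V_wiper = 14.4 × 620.0/(148.4 + 620.0) = 11.6 V.

V ≈ 11.6 V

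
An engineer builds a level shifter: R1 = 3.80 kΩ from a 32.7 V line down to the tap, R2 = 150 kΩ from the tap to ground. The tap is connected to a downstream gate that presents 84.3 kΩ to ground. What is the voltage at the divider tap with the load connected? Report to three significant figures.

V_out ≈ 30.5 V

The load sits in parallel with R2: R2‖R_L = (150 × 84.3) / (150 + 84.3) = 53.97 kΩ.
V_out = 32.7 × 53.97 / (3.80 + 53.97) = 32.7 × 53.97/57.77 = 30.5 V.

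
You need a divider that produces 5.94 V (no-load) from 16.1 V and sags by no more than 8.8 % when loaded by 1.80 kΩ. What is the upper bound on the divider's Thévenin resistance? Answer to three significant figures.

Loading drop = R_th/(R_th + R_L) ≤ 0.0880, so R_th ≤ R_L · ε/(1−ε) = 1.80 kΩ × 0.0880/0.9120 = 174 Ω.

R_th ≤ 174 Ω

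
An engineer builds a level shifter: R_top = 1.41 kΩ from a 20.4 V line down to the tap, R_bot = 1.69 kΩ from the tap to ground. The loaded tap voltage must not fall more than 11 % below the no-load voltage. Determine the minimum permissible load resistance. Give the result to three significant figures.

Output resistance R_th = R_top‖R_bot = (1410 × 1690)/3100 = 768.7 Ω.
The fractional drop is R_th/(R_th + R_L); requiring this ≤ 0.110 gives R_L ≥ R_th(1/0.110 − 1) = 768.7 × 8.091 = 6.22 kΩ.

R_L(min) ≈ 6.22 kΩ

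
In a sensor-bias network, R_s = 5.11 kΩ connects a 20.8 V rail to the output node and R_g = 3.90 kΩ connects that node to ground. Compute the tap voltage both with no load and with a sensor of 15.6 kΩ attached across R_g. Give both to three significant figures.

Unloaded: 9.00 V; loaded: 7.89 V

Open-circuit: V = 20.8 × 3.90/(5.11 + 3.90) = 9.00 V.
With the load, R_g becomes R_g‖R_L = 3.120 kΩ, so V = 20.8 × 3.120/8.230 = 7.89 V.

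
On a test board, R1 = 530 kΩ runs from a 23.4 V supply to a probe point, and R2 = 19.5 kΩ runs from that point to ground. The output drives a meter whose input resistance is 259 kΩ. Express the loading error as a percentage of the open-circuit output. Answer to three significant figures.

6.77 %

The divider's output (Thévenin) resistance is R1‖R2 = 18.81 kΩ.
Fractional drop under load = R_th/(R_th + R_L) = 18.81 / (18.81 + 259) = 0.06770.
So the output falls by 6.77 %.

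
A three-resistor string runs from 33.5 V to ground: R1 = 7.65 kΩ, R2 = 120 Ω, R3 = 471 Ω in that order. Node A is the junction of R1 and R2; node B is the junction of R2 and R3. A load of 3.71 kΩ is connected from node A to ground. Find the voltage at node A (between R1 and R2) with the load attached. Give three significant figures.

Below node A the series string R2+R3 = 591.0 Ω sits in parallel with the 3710 Ω load: 509.8 Ω.
V_A = 33.5 × 509.8/(7650 + 509.8) = 2.09 V.

V ≈ 2.09 V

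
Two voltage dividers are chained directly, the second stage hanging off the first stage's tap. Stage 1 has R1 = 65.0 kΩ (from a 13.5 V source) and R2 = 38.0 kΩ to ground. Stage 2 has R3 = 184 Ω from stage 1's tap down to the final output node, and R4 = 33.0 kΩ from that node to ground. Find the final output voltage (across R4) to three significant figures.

V_out ≈ 2.88 V

Stage 2 presents R3+R4 = 33180 Ω as a load on stage 1's tap.
Stage 1's lower leg becomes R2‖(R3+R4) = 17710 Ω, so V_mid = 13.5 × 17710/82710 = 2.891 V.
Stage 2 is itself unloaded: V_out = V_mid × R4/(R3+R4) = 2.891 × 33000/33180 = 2.88 V.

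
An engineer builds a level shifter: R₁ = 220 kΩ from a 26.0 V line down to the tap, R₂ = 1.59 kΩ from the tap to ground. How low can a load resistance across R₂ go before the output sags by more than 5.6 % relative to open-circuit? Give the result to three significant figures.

R_L(min) ≈ 26.6 kΩ

Output resistance R_th = R₁‖R₂ = (220 × 1.59)/221.6 = 1.579 kΩ.
The fractional drop is R_th/(R_th + R_L); requiring this ≤ 0.0560 gives R_L ≥ R_th(1/0.0560 − 1) = 1.579 × 16.86 = 26.6 kΩ.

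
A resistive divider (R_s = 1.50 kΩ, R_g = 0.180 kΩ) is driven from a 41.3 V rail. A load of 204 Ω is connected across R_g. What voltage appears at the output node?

V_out ≈ 2.48 V

The load sits in parallel with R_g: R_g‖R_L = (180 × 204) / (180 + 204) = 95.62 Ω.
V_out = 41.3 × 95.62 / (1500 + 95.62) = 41.3 × 95.62/1596 = 2.48 V.
(Unloaded it would have been 4.42 V.)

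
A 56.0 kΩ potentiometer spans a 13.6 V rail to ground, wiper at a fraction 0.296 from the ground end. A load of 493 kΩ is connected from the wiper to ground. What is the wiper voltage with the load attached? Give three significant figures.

The wiper splits the pot into (1−α)R = 39.42 kΩ above and αR = 16.58 kΩ below.
Lower section ‖ load = 16.04 kΩ.
V_wiper = 13.6 × 16.04/(39.42 + 16.04) = 3.93 V.

V ≈ 3.93 V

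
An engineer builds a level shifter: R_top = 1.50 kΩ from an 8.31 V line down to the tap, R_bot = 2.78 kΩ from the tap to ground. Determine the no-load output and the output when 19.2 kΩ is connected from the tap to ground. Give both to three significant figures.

Open-circuit: V = 8.31 × 2.78/(1.50 + 2.78) = 5.40 V.
With the load, R_bot becomes R_bot‖R_L = 2.428 kΩ, so V = 8.31 × 2.428/3.928 = 5.14 V.

Unloaded: 5.40 V; loaded: 5.14 V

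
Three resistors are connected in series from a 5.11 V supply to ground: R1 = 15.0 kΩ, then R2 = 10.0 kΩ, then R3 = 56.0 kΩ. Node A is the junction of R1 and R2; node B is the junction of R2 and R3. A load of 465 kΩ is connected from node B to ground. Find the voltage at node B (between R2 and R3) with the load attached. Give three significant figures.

V ≈ 3.41 V

At node B, R3 is in parallel with the load: R3‖R_L = 49.98 kΩ.
Below node A the resistance is R2 + (R3‖R_L) = 59.98 kΩ, so V_A = 5.11 × 59.98/74.98 = 4.088 V.
Then V_B = V_A × (R3‖R_L)/(R2 + R3‖R_L) = 4.088 × 49.98/59.98 = 3.41 V.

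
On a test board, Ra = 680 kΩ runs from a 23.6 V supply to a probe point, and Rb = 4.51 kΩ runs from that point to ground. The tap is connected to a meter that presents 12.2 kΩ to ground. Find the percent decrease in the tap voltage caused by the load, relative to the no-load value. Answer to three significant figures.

26.9 %

Unloaded V = 23.6 × 4.51/684.5 = 0.1555 V.
Loaded: Rb‖R_L = 3.293 kΩ, giving V = 23.6 × 3.293/683.3 = 0.1137 V.
Drop = (0.1555 − 0.1137) / 0.1555 = 26.9 %.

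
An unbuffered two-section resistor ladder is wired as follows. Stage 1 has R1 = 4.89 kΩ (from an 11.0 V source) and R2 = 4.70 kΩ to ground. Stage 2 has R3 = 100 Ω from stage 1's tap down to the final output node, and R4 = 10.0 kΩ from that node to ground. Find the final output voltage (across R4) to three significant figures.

Stage 2 presents R3+R4 = 10100 Ω as a load on stage 1's tap.
Stage 1's lower leg becomes R2‖(R3+R4) = 3207 Ω, so V_mid = 11.0 × 3207/8097 = 4.357 V.
Stage 2 is itself unloaded: V_out = V_mid × R4/(R3+R4) = 4.357 × 10000/10100 = 4.31 V.

V_out ≈ 4.31 V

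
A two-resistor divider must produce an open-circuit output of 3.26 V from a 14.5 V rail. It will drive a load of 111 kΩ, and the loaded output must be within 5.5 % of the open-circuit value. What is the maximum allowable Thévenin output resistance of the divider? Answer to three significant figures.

Loading drop = R_th/(R_th + R_L) ≤ 0.0550, so R_th ≤ R_L · ε/(1−ε) = 111 kΩ × 0.0550/0.9450 = 6.46 kΩ.
(Any R1, R2 with R2/(R1+R2) = 0.225 and R1‖R2 ≤ 6.46 kΩ will meet the spec.)

R_th ≤ 6.46 kΩ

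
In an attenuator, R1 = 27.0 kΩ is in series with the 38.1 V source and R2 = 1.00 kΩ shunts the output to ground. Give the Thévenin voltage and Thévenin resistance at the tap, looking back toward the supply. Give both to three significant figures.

V_th is the open-circuit tap voltage: 38.1 × 1.00/(27.0 + 1.00) = 1.36 V.
With the supply zeroed, R1 and R2 appear in parallel from the tap: R_th = R1‖R2 = (27.0 × 1.00)/28.00 = 964 Ω.

V_th = 1.36 V, R_th = 964 Ω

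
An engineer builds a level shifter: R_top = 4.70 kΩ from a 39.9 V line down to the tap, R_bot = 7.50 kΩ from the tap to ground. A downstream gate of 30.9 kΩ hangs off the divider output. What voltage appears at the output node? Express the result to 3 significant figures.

The load sits in parallel with R_bot: R_bot‖R_L = (7.50 × 30.9) / (7.50 + 30.9) = 6.035 kΩ.
V_out = 39.9 × 6.035 / (4.70 + 6.035) = 39.9 × 6.035/10.74 = 22.4 V.

V_out ≈ 22.4 V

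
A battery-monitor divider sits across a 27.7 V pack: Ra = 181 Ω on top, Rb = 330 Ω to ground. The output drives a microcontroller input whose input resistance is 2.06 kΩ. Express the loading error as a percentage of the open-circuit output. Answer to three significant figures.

5.37 %

The divider's output (Thévenin) resistance is Ra‖Rb = 116.9 Ω.
Fractional drop under load = R_th/(R_th + R_L) = 116.9 / (116.9 + 2060) = 0.05370.
So the output falls by 5.37 %.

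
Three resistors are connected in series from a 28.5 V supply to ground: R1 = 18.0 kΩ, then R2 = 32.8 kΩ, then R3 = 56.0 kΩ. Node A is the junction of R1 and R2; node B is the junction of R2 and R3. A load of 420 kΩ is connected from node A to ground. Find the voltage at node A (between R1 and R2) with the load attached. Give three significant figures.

Below node A the series string R2+R3 = 88.80 kΩ sits in parallel with the 420 kΩ load: 73.30 kΩ.
V_A = 28.5 × 73.30/(18.0 + 73.30) = 22.9 V.

V ≈ 22.9 V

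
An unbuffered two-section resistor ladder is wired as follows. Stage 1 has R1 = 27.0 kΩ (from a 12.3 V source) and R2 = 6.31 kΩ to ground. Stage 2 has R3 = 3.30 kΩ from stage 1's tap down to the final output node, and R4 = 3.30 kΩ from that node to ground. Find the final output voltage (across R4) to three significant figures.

Stage 2 presents R3+R4 = 6.600 kΩ as a load on stage 1's tap.
Stage 1's lower leg becomes R2‖(R3+R4) = 3.226 kΩ, so V_mid = 12.3 × 3.226/30.23 = 1.313 V.
Stage 2 is itself unloaded: V_out = V_mid × R4/(R3+R4) = 1.313 × 3.30/6.600 = 0.656 V.

V_out ≈ 0.656 V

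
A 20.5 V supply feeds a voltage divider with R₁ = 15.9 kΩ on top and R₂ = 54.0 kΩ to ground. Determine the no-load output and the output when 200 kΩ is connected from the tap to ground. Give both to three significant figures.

Open-circuit: V = 20.5 × 54.0/(15.9 + 54.0) = 15.8 V.
With the load, R₂ becomes R₂‖R_L = 42.52 kΩ, so V = 20.5 × 42.52/58.42 = 14.9 V.

Unloaded: 15.8 V; loaded: 14.9 V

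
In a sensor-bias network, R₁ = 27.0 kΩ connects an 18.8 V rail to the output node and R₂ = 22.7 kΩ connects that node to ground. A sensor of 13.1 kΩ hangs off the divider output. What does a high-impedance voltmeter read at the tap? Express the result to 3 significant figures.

V_out ≈ 4.42 V

The load sits in parallel with R₂: R₂‖R_L = (22.7 × 13.1) / (22.7 + 13.1) = 8.306 kΩ.
V_out = 18.8 × 8.306 / (27.0 + 8.306) = 18.8 × 8.306/35.31 = 4.42 V.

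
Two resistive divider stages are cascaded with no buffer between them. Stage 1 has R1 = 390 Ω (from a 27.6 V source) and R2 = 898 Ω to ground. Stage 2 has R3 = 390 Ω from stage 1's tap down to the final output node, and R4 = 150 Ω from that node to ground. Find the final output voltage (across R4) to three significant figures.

V_out ≈ 3.56 V

Stage 2 presents R3+R4 = 540.0 Ω as a load on stage 1's tap.
Stage 1's lower leg becomes R2‖(R3+R4) = 337.2 Ω, so V_mid = 27.6 × 337.2/727.2 = 12.80 V.
Stage 2 is itself unloaded: V_out = V_mid × R4/(R3+R4) = 12.80 × 150/540.0 = 3.56 V.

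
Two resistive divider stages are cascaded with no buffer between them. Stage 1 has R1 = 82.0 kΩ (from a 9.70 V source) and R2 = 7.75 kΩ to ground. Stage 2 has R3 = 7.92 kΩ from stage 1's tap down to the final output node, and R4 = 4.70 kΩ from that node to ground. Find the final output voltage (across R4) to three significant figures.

V_out ≈ 0.200 V

Stage 2 presents R3+R4 = 12.62 kΩ as a load on stage 1's tap.
Stage 1's lower leg becomes R2‖(R3+R4) = 4.801 kΩ, so V_mid = 9.70 × 4.801/86.80 = 0.5366 V.
Stage 2 is itself unloaded: V_out = V_mid × R4/(R3+R4) = 0.5366 × 4.70/12.62 = 0.200 V.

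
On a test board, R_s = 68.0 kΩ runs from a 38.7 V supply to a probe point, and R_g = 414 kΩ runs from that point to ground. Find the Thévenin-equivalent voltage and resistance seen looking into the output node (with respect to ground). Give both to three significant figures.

V_th is the open-circuit tap voltage: 38.7 × 414/(68.0 + 414) = 33.2 V.
With the supply zeroed, R_s and R_g appear in parallel from the tap: R_th = R_s‖R_g = (68.0 × 414)/482.0 = 58.4 kΩ.

V_th = 33.2 V, R_th = 58.4 kΩ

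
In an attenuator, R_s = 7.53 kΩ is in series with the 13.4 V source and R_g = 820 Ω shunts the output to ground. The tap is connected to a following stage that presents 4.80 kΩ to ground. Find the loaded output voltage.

The load sits in parallel with R_g: R_g‖R_L = (820 × 4800) / (820 + 4800) = 700.4 Ω.
V_out = 13.4 × 700.4 / (7530 + 700.4) = 13.4 × 700.4/8230 = 1.14 V.
(Unloaded it would have been 1.32 V.)

V_out ≈ 1.14 V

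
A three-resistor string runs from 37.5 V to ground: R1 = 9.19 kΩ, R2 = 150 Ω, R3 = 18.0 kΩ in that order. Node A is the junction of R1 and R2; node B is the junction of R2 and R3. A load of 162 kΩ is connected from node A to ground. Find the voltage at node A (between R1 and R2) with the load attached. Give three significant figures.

Below node A the series string R2+R3 = 18150 Ω sits in parallel with the 162000 Ω load: 16320 Ω.
V_A = 37.5 × 16320/(9190 + 16320) = 24.0 V.

V ≈ 24.0 V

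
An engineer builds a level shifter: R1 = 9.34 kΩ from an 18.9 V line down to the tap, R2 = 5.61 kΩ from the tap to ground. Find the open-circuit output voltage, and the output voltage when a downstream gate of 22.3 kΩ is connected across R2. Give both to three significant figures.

Unloaded: 7.09 V; loaded: 6.13 V

Open-circuit: V = 18.9 × 5.61/(9.34 + 5.61) = 7.09 V.
With the load, R2 becomes R2‖R_L = 4.482 kΩ, so V = 18.9 × 4.482/13.82 = 6.13 V.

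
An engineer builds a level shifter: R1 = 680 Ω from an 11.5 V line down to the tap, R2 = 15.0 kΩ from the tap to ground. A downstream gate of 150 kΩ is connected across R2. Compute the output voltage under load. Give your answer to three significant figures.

V_out ≈ 11.0 V

The load sits in parallel with R2: R2‖R_L = (15000 × 150000) / (15000 + 150000) = 13640 Ω.
V_out = 11.5 × 13640 / (680 + 13640) = 11.5 × 13640/14320 = 11.0 V.
(Unloaded it would have been 11.0 V.)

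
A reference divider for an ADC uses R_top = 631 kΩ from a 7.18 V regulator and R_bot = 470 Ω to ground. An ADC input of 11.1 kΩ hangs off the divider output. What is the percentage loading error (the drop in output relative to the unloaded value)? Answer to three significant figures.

The divider's output (Thévenin) resistance is R_top‖R_bot = 469.7 Ω.
Fractional drop under load = R_th/(R_th + R_L) = 469.7 / (469.7 + 11100) = 0.04059.
So the output falls by 4.06 %.

4.06 %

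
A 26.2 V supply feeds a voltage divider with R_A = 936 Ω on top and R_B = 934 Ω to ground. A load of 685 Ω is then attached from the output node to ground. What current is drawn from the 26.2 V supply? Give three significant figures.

R_B‖R_L = 395.2 Ω, so the source sees R_A + R_B‖R_L = 1331 Ω.
I = 26.2 V / 1331 Ω = 19.7 mA.

I ≈ 19.7 mA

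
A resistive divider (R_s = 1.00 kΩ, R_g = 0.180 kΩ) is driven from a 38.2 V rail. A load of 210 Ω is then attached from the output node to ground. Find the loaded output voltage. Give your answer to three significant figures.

The load sits in parallel with R_g: R_g‖R_L = (180 × 210) / (180 + 210) = 96.92 Ω.
V_out = 38.2 × 96.92 / (1000 + 96.92) = 38.2 × 96.92/1097 = 3.38 V.
(Unloaded it would have been 5.83 V.)

V_out ≈ 3.38 V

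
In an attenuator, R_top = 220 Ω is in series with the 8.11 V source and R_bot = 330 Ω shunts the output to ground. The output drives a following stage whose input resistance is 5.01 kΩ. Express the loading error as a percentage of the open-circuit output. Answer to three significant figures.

The divider's output (Thévenin) resistance is R_top‖R_bot = 132.0 Ω.
Fractional drop under load = R_th/(R_th + R_L) = 132.0 / (132.0 + 5010) = 0.02567.
So the output falls by 2.57 %.

2.57 %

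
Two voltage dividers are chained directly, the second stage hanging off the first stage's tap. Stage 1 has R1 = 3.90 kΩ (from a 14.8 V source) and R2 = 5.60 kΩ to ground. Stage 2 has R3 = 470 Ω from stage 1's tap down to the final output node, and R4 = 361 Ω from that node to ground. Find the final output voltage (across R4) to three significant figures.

Stage 2 presents R3+R4 = 831.0 Ω as a load on stage 1's tap.
Stage 1's lower leg becomes R2‖(R3+R4) = 723.6 Ω, so V_mid = 14.8 × 723.6/4624 = 2.316 V.
Stage 2 is itself unloaded: V_out = V_mid × R4/(R3+R4) = 2.316 × 361/831.0 = 1.01 V.

V_out ≈ 1.01 V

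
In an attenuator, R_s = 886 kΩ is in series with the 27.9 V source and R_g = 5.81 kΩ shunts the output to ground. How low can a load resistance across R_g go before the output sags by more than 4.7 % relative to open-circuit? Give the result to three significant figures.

R_L(min) ≈ 117 kΩ

Output resistance R_th = R_s‖R_g = (886 × 5.81)/891.8 = 5.772 kΩ.
The fractional drop is R_th/(R_th + R_L); requiring this ≤ 0.0470 gives R_L ≥ R_th(1/0.0470 − 1) = 5.772 × 20.28 = 117 kΩ.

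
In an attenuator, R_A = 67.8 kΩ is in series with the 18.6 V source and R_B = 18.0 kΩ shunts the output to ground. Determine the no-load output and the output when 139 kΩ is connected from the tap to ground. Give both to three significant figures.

Open-circuit: V = 18.6 × 18.0/(67.8 + 18.0) = 3.90 V.
With the load, R_B becomes R_B‖R_L = 15.94 kΩ, so V = 18.6 × 15.94/83.74 = 3.54 V.

Unloaded: 3.90 V; loaded: 3.54 V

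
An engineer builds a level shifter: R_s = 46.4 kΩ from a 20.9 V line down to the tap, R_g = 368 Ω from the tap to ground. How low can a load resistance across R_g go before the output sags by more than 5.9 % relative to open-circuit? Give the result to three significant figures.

Output resistance R_th = R_s‖R_g = (46400 × 368)/46770 = 365.1 Ω.
The fractional drop is R_th/(R_th + R_L); requiring this ≤ 0.0590 gives R_L ≥ R_th(1/0.0590 − 1) = 365.1 × 15.95 = 5.82 kΩ.

R_L(min) ≈ 5.82 kΩ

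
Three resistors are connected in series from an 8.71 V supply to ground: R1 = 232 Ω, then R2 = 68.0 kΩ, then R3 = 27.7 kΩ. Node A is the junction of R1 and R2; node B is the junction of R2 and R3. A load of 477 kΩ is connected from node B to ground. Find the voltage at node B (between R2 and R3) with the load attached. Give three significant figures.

V ≈ 2.42 V

At node B, R3 is in parallel with the load: R3‖R_L = 26180 Ω.
Below node A the resistance is R2 + (R3‖R_L) = 94180 Ω, so V_A = 8.71 × 94180/94410 = 8.689 V.
Then V_B = V_A × (R3‖R_L)/(R2 + R3‖R_L) = 8.689 × 26180/94180 = 2.42 V.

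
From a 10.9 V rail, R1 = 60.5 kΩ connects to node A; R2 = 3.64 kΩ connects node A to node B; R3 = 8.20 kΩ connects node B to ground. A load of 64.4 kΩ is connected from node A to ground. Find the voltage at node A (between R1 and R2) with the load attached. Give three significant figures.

V ≈ 1.55 V

Below node A the series string R2+R3 = 11.84 kΩ sits in parallel with the 64.4 kΩ load: 10.00 kΩ.
V_A = 10.9 × 10.00/(60.5 + 10.00) = 1.55 V.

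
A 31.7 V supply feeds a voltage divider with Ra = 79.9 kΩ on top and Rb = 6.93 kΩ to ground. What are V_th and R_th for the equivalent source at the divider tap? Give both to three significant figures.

V_th is the open-circuit tap voltage: 31.7 × 6.93/(79.9 + 6.93) = 2.53 V.
With the supply zeroed, Ra and Rb appear in parallel from the tap: R_th = Ra‖Rb = (79.9 × 6.93)/86.83 = 6.38 kΩ.

V_th = 2.53 V, R_th = 6.38 kΩ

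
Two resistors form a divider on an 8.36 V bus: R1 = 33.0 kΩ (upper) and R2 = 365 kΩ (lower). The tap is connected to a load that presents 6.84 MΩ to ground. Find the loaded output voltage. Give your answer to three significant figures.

The load sits in parallel with R2: R2‖R_L = (365 × 6840) / (365 + 6840) = 346.5 kΩ.
V_out = 8.36 × 346.5 / (33.0 + 346.5) = 8.36 × 346.5/379.5 = 7.63 V.

V_out ≈ 7.63 V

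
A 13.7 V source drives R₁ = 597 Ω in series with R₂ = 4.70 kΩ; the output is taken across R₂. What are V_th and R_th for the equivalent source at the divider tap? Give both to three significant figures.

V_th = 12.2 V, R_th = 530 Ω

V_th is the open-circuit tap voltage: 13.7 × 4700/(597 + 4700) = 12.2 V.
With the supply zeroed, R₁ and R₂ appear in parallel from the tap: R_th = R₁‖R₂ = (597 × 4700)/5297 = 530 Ω.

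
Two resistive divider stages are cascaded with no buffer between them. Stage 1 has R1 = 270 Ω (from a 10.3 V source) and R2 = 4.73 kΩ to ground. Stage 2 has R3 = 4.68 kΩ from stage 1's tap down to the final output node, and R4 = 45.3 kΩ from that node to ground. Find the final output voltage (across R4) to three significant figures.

V_out ≈ 8.79 V

Stage 2 presents R3+R4 = 49980 Ω as a load on stage 1's tap.
Stage 1's lower leg becomes R2‖(R3+R4) = 4321 Ω, so V_mid = 10.3 × 4321/4591 = 9.694 V.
Stage 2 is itself unloaded: V_out = V_mid × R4/(R3+R4) = 9.694 × 45300/49980 = 8.79 V.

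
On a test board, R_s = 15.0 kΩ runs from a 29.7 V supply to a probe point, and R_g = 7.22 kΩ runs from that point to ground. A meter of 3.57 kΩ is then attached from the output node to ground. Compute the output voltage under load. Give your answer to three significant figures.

V_out ≈ 4.08 V

The load sits in parallel with R_g: R_g‖R_L = (7.22 × 3.57) / (7.22 + 3.57) = 2.389 kΩ.
V_out = 29.7 × 2.389 / (15.0 + 2.389) = 29.7 × 2.389/17.39 = 4.08 V.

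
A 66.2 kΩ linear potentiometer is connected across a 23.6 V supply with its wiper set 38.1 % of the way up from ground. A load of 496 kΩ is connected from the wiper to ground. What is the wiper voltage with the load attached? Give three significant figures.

The wiper splits the pot into (1−α)R = 40.98 kΩ above and αR = 25.22 kΩ below.
Lower section ‖ load = 24.00 kΩ.
V_wiper = 23.6 × 24.00/(40.98 + 24.00) = 8.72 V.

V ≈ 8.72 V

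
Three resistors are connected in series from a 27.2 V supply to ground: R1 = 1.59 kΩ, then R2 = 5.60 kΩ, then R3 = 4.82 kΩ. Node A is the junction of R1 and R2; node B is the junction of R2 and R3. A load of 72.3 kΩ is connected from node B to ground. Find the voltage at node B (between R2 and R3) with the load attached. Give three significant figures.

V ≈ 10.5 V

At node B, R3 is in parallel with the load: R3‖R_L = 4.519 kΩ.
Below node A the resistance is R2 + (R3‖R_L) = 10.12 kΩ, so V_A = 27.2 × 10.12/11.71 = 23.51 V.
Then V_B = V_A × (R3‖R_L)/(R2 + R3‖R_L) = 23.51 × 4.519/10.12 = 10.5 V.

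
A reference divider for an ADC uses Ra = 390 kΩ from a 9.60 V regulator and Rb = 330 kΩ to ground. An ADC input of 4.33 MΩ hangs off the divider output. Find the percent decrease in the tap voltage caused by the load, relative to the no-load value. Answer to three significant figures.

The divider's output (Thévenin) resistance is Ra‖Rb = 178.8 kΩ.
Fractional drop under load = R_th/(R_th + R_L) = 178.8 / (178.8 + 4330) = 0.03965.
So the output falls by 3.96 %.

3.96 %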